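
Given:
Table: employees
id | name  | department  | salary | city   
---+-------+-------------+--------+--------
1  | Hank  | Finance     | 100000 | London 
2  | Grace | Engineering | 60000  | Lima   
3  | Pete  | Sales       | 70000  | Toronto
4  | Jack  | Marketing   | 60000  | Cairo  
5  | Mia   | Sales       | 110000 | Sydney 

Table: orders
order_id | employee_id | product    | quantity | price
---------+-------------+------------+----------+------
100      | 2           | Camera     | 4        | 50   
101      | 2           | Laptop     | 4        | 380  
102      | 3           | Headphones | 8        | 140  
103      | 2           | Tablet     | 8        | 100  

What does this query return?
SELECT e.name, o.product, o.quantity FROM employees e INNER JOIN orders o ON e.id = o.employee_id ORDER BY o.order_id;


Joining employees.id = orders.employee_id:
  employee Grace (id=2) -> order Camera
  employee Grace (id=2) -> order Laptop
  employee Pete (id=3) -> order Headphones
  employee Grace (id=2) -> order Tablet


4 rows:
Grace, Camera, 4
Grace, Laptop, 4
Pete, Headphones, 8
Grace, Tablet, 8


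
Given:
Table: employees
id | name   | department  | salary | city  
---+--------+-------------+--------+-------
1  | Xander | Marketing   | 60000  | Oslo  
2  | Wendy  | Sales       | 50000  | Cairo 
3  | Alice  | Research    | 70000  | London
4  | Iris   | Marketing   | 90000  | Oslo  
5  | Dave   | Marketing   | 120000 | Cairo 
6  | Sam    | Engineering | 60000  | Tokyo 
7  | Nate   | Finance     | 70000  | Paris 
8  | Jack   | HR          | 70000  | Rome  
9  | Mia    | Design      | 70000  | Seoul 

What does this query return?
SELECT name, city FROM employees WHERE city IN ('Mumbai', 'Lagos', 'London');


Filtering: city IN ('Mumbai', 'Lagos', 'London')
Matching: 1 rows

1 rows:
Alice, London


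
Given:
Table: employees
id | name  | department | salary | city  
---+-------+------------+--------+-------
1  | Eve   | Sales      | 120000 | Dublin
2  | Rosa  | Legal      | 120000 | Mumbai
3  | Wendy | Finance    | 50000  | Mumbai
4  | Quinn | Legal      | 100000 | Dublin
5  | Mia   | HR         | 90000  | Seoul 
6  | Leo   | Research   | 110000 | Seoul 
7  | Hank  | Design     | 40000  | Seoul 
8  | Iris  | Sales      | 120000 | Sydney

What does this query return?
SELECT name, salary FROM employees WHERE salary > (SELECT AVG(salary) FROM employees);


Subquery: AVG(salary) = 93750.0
Filtering: salary > 93750.0
  Eve (120000) -> MATCH
  Rosa (120000) -> MATCH
  Quinn (100000) -> MATCH
  Leo (110000) -> MATCH
  Iris (120000) -> MATCH


5 rows:
Eve, 120000
Rosa, 120000
Quinn, 100000
Leo, 110000
Iris, 120000


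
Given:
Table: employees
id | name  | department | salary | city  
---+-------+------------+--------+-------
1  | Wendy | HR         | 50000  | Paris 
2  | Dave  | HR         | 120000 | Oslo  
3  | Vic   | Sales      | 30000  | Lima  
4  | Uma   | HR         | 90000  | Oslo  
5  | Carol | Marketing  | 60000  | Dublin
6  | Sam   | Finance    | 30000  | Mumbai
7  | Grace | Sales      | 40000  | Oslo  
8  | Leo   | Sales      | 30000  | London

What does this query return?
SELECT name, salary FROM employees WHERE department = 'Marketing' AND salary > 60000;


Filtering: department = 'Marketing' AND salary > 60000
Matching: 0 rows

Empty result set (0 rows)


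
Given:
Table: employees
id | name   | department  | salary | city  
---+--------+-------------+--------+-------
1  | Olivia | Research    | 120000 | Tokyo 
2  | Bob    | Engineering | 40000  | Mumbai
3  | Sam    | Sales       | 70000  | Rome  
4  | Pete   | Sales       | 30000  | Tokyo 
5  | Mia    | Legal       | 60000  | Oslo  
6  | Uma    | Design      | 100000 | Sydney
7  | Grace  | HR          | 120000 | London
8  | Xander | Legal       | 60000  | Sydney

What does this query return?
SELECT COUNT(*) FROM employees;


COUNT(*) counts all rows

8


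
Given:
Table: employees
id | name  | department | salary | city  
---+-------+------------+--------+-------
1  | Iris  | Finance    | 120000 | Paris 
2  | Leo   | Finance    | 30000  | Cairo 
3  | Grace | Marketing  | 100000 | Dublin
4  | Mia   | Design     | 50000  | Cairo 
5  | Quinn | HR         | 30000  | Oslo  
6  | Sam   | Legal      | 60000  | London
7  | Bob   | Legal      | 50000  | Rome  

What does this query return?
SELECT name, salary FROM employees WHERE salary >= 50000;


Filtering: salary >= 50000
Matching: 5 rows

5 rows:
Iris, 120000
Grace, 100000
Mia, 50000
Sam, 60000
Bob, 50000


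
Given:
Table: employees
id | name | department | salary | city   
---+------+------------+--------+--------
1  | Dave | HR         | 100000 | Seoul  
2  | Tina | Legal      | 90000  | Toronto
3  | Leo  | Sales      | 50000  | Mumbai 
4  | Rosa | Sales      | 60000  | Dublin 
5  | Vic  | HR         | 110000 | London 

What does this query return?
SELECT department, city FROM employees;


Projecting columns: department, city

5 rows:
HR, Seoul
Legal, Toronto
Sales, Mumbai
Sales, Dublin
HR, London


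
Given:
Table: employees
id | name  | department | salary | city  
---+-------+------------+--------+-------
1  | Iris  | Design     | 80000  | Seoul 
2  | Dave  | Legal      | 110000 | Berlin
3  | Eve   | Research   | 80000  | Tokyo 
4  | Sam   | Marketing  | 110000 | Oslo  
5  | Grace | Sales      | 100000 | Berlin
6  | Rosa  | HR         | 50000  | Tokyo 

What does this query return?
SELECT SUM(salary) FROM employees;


SUM(salary) = 80000 + 110000 + 80000 + 110000 + 100000 + 50000 = 530000

530000


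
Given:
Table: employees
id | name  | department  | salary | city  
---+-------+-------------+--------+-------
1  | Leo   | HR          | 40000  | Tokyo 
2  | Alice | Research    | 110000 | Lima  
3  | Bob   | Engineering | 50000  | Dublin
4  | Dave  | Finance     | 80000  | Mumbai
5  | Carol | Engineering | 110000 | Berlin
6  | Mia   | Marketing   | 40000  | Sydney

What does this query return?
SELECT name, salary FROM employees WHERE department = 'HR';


Filtering: department = 'HR'
Matching rows: 1

1 rows:
Leo, 40000


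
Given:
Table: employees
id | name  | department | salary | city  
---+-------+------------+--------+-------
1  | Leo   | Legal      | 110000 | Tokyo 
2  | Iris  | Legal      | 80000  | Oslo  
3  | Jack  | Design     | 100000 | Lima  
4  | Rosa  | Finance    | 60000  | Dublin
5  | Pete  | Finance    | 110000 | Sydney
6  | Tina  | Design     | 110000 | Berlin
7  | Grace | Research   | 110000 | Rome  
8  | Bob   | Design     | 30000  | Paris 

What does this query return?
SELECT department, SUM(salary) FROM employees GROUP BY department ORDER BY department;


Summing salary within each department:
  Design: 100000 + 110000 + 30000 = 240000
  Finance: 60000 + 110000 = 170000
  Legal: 110000 + 80000 = 190000
  Research: 110000 = 110000


4 groups:
Design, 240000
Finance, 170000
Legal, 190000
Research, 110000


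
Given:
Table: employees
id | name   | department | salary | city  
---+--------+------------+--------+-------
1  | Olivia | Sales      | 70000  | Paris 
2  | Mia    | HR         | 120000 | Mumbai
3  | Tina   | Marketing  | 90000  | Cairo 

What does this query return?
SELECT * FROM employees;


SELECT * returns all 3 rows with all columns

3 rows:
1, Olivia, Sales, 70000, Paris
2, Mia, HR, 120000, Mumbai
3, Tina, Marketing, 90000, Cairo


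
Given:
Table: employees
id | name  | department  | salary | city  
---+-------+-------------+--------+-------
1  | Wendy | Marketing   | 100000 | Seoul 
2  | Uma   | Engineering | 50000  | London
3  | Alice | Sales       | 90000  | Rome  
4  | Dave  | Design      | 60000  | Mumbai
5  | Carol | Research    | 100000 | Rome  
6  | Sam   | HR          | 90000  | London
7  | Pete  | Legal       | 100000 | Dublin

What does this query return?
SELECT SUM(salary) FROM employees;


SUM(salary) = 100000 + 50000 + 90000 + 60000 + 100000 + 90000 + 100000 = 590000

590000


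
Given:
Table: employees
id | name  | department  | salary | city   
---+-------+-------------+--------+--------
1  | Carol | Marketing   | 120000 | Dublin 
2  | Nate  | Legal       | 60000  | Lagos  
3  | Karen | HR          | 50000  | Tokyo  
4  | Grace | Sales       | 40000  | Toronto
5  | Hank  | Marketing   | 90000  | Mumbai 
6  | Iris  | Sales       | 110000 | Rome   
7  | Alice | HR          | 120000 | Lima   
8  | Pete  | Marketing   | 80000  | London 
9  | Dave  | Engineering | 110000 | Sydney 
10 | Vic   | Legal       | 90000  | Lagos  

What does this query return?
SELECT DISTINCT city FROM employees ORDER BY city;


All 'city' values (row order): Dublin, Lagos, Tokyo, Toronto, Mumbai, Rome, Lima, London, Sydney, Lagos
Removing duplicates leaves 9 unique value(s).

9 values:
Dublin
Lagos
Lima
London
Mumbai
Rome
Sydney
Tokyo
Toronto


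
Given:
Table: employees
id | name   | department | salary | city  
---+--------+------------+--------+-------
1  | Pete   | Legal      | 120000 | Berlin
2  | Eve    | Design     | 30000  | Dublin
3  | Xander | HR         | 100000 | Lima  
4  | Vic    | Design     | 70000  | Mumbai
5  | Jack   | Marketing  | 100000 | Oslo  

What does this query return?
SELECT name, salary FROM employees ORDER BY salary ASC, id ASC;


Sorting by salary ASC, then id ASC for ties

5 rows:
Eve, 30000
Vic, 70000
Xander, 100000
Jack, 100000
Pete, 120000


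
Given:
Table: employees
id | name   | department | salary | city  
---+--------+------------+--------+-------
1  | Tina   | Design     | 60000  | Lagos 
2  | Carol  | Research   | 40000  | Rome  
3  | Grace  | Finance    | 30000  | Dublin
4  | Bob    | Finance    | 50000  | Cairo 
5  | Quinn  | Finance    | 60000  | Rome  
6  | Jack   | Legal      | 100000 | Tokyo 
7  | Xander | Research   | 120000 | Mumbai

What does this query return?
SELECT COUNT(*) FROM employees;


COUNT(*) counts all rows

7


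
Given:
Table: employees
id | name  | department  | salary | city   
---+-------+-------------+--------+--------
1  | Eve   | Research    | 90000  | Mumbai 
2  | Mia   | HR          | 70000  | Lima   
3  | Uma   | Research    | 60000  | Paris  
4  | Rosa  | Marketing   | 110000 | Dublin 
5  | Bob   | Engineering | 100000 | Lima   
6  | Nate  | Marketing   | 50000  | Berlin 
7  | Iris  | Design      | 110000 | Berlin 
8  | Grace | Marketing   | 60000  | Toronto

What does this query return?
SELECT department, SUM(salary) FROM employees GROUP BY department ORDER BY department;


Summing salary within each department:
  Design: 110000 = 110000
  Engineering: 100000 = 100000
  HR: 70000 = 70000
  Marketing: 110000 + 50000 + 60000 = 220000
  Research: 90000 + 60000 = 150000


5 groups:
Design, 110000
Engineering, 100000
HR, 70000
Marketing, 220000
Research, 150000


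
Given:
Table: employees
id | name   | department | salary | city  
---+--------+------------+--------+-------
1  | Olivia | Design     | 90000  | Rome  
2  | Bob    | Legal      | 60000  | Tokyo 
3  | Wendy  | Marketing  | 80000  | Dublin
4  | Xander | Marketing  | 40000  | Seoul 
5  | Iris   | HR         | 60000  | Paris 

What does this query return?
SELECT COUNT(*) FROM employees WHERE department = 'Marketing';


Counting rows where department = 'Marketing'
  Wendy -> MATCH
  Xander -> MATCH


2


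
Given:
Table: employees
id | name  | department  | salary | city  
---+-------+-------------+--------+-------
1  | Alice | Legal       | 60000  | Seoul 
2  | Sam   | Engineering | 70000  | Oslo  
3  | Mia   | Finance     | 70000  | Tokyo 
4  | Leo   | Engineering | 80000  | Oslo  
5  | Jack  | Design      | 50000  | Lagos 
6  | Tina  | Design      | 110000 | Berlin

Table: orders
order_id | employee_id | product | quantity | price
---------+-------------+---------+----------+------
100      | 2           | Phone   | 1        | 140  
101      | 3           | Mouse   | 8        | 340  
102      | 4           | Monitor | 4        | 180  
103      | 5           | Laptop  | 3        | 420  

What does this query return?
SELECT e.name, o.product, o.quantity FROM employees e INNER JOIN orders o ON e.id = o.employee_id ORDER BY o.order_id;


Joining employees.id = orders.employee_id:
  employee Sam (id=2) -> order Phone
  employee Mia (id=3) -> order Mouse
  employee Leo (id=4) -> order Monitor
  employee Jack (id=5) -> order Laptop


4 rows:
Sam, Phone, 1
Mia, Mouse, 8
Leo, Monitor, 4
Jack, Laptop, 3


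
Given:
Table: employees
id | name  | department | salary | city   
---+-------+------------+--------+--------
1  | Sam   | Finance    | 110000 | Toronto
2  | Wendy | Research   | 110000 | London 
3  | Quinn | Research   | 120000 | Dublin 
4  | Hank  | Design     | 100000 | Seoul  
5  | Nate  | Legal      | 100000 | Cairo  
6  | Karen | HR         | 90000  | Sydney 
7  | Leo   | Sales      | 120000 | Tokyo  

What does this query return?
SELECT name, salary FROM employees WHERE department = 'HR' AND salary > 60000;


Filtering: department = 'HR' AND salary > 60000
Matching: 1 rows

1 rows:
Karen, 90000


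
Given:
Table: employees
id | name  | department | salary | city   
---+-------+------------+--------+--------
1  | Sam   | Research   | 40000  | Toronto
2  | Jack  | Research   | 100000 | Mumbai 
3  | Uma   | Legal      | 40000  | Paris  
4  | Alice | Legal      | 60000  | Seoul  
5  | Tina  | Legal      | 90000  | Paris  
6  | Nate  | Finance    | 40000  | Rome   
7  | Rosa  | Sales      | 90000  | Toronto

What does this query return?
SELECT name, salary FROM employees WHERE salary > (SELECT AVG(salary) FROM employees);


Subquery: AVG(salary) = 65714.29
Filtering: salary > 65714.29
  Jack (100000) -> MATCH
  Tina (90000) -> MATCH
  Rosa (90000) -> MATCH


3 rows:
Jack, 100000
Tina, 90000
Rosa, 90000


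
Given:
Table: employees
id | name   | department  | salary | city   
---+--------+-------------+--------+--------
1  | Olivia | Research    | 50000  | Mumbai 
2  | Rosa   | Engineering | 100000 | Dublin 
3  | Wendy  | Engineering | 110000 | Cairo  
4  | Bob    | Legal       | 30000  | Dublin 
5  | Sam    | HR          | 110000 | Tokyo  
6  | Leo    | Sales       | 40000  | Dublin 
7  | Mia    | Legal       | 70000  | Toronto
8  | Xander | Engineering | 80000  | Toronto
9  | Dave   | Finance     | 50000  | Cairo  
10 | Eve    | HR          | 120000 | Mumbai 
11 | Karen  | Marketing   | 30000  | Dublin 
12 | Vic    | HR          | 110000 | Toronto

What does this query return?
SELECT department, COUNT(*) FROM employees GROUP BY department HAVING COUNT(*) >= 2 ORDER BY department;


Groups with count >= 2:
  Engineering: 3 -> PASS
  HR: 3 -> PASS
  Legal: 2 -> PASS
  Finance: 1 -> filtered out
  Marketing: 1 -> filtered out
  Research: 1 -> filtered out
  Sales: 1 -> filtered out


3 groups:
Engineering, 3
HR, 3
Legal, 2


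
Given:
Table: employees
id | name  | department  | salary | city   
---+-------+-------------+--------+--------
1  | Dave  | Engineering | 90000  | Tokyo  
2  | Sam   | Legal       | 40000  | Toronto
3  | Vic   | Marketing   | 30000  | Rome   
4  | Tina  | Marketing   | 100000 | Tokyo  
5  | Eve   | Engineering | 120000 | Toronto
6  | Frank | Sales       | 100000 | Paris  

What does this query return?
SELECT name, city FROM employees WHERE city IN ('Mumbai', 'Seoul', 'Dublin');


Filtering: city IN ('Mumbai', 'Seoul', 'Dublin')
Matching: 0 rows

Empty result set (0 rows)


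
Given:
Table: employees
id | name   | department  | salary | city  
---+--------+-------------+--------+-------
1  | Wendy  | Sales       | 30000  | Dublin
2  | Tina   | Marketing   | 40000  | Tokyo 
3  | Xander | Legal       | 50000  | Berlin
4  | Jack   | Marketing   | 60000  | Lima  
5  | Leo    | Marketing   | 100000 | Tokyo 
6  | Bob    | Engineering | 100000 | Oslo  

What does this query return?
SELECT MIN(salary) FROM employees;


Salaries: 30000, 40000, 50000, 60000, 100000, 100000
MIN = 30000

30000


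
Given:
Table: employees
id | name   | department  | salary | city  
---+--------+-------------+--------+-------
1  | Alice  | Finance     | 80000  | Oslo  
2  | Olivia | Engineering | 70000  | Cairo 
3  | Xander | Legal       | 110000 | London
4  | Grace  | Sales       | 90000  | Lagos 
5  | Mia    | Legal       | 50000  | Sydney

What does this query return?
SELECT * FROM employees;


SELECT * returns all 5 rows with all columns

5 rows:
1, Alice, Finance, 80000, Oslo
2, Olivia, Engineering, 70000, Cairo
3, Xander, Legal, 110000, London
4, Grace, Sales, 90000, Lagos
5, Mia, Legal, 50000, Sydney


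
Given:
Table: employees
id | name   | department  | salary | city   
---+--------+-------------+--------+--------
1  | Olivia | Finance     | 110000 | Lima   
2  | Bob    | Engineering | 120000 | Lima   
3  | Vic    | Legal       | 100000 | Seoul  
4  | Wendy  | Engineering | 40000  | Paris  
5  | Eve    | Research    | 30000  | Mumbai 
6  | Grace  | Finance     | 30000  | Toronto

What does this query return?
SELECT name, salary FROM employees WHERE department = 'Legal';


Filtering: department = 'Legal'
Matching rows: 1

1 rows:
Vic, 100000


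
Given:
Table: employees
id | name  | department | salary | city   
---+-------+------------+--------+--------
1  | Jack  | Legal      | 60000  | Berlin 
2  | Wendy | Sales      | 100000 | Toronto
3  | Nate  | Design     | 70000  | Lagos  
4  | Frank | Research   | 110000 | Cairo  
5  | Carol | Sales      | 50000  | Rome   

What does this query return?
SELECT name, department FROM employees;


Projecting columns: name, department

5 rows:
Jack, Legal
Wendy, Sales
Nate, Design
Frank, Research
Carol, Sales


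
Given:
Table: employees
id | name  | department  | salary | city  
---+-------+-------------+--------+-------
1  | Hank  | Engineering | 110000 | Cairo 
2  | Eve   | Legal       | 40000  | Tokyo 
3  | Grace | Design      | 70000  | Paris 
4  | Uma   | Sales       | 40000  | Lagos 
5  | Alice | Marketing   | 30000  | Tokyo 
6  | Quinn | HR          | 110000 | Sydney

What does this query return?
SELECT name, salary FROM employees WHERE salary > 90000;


Filtering: salary > 90000
Matching: 2 rows

2 rows:
Hank, 110000
Quinn, 110000


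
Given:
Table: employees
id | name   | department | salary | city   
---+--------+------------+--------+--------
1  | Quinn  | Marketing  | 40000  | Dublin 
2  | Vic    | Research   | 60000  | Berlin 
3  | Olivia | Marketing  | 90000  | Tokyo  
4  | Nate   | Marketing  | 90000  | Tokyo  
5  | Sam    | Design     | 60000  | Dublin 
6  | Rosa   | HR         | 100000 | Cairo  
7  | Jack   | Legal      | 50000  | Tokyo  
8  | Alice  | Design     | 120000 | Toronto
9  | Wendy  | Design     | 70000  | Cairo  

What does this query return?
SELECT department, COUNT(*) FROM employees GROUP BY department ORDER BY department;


Assigning each row to its department group:
  Quinn -> Marketing
  Vic -> Research
  Olivia -> Marketing
  Nate -> Marketing
  Sam -> Design
  Rosa -> HR
  Jack -> Legal
  Alice -> Design
  Wendy -> Design


5 groups:
Design, 3
HR, 1
Legal, 1
Marketing, 3
Research, 1


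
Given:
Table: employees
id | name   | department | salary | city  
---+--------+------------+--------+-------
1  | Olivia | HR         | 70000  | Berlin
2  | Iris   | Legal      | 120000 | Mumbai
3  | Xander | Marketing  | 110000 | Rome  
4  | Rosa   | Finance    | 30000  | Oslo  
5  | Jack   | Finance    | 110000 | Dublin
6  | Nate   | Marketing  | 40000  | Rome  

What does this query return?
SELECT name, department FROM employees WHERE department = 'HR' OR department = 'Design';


Filtering: department = 'HR' OR 'Design'
Matching: 1 rows

1 rows:
Olivia, HR


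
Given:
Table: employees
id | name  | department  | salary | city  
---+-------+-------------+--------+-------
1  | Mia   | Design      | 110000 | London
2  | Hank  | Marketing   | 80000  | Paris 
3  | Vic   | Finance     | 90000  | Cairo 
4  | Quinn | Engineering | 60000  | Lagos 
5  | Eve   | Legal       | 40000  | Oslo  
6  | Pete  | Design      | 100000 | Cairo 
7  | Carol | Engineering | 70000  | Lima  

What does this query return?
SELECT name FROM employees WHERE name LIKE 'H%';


LIKE 'H%' matches names starting with 'H'
Matching: 1

1 rows:
Hank


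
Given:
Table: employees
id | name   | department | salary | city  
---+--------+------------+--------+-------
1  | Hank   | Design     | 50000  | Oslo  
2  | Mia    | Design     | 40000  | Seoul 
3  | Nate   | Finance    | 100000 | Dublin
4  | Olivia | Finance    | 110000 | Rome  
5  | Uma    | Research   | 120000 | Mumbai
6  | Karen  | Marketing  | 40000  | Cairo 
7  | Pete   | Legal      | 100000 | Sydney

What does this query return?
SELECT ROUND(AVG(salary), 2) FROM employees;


SUM(salary) = 560000
COUNT = 7
ROUND(AVG, 2) = ROUND(560000 / 7, 2) = 80000.0

80000.0


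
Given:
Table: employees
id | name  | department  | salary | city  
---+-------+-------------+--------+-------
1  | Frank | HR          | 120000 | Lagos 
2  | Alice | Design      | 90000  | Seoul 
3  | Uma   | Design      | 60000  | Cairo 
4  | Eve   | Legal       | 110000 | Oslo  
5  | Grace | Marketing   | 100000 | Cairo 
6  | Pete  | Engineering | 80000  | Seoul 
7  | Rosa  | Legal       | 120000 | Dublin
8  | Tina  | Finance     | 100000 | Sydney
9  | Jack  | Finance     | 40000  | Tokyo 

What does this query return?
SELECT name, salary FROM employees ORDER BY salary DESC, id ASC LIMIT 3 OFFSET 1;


Sort by salary DESC (id ASC tiebreak), then skip 1 and take 3
Rows 2 through 4

3 rows:
Rosa, 120000
Eve, 110000
Grace, 100000


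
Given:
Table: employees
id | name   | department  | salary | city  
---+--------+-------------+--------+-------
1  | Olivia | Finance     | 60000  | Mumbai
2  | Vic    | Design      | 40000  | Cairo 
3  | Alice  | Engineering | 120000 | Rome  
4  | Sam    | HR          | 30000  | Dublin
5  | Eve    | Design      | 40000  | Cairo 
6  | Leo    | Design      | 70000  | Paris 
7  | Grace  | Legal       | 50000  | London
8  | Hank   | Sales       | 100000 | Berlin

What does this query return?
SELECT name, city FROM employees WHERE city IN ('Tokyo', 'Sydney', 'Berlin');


Filtering: city IN ('Tokyo', 'Sydney', 'Berlin')
Matching: 1 rows

1 rows:
Hank, Berlin


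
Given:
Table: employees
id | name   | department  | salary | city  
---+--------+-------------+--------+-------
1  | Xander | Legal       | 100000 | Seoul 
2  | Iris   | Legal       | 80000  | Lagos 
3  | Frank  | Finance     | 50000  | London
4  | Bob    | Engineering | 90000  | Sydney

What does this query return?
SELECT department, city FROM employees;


Projecting columns: department, city

4 rows:
Legal, Seoul
Legal, Lagos
Finance, London
Engineering, Sydney


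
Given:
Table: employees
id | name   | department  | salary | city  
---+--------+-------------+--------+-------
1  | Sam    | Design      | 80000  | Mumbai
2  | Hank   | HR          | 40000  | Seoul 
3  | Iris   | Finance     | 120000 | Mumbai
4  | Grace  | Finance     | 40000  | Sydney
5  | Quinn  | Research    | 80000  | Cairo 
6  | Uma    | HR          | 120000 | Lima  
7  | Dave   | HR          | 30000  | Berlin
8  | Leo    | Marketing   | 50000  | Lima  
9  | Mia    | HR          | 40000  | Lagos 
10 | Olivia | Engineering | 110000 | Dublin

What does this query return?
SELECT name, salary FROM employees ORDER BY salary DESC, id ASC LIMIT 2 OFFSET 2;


Sort by salary DESC (id ASC tiebreak), then skip 2 and take 2
Rows 3 through 4

2 rows:
Olivia, 110000
Sam, 80000


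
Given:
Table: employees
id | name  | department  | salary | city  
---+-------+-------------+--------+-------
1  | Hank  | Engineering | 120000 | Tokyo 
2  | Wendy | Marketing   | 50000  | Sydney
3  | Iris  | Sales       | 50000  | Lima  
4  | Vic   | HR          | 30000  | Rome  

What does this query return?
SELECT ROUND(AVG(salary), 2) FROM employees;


SUM(salary) = 250000
COUNT = 4
ROUND(AVG, 2) = ROUND(250000 / 4, 2) = 62500.0

62500.0


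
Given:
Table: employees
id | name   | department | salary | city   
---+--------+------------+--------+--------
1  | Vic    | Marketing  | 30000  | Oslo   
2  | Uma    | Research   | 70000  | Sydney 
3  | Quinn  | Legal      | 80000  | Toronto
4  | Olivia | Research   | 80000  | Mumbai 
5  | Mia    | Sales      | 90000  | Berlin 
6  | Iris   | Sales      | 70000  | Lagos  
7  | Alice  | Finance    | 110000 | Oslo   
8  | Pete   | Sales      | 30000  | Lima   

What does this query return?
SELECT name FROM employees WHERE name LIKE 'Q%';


LIKE 'Q%' matches names starting with 'Q'
Matching: 1

1 rows:
Quinn


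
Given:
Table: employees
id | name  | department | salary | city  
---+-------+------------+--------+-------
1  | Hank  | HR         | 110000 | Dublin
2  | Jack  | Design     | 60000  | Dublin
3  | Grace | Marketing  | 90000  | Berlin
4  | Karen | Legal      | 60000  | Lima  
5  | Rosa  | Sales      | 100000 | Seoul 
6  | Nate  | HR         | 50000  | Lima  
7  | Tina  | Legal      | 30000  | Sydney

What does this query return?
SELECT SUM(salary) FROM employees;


SUM(salary) = 110000 + 60000 + 90000 + 60000 + 100000 + 50000 + 30000 = 500000

500000


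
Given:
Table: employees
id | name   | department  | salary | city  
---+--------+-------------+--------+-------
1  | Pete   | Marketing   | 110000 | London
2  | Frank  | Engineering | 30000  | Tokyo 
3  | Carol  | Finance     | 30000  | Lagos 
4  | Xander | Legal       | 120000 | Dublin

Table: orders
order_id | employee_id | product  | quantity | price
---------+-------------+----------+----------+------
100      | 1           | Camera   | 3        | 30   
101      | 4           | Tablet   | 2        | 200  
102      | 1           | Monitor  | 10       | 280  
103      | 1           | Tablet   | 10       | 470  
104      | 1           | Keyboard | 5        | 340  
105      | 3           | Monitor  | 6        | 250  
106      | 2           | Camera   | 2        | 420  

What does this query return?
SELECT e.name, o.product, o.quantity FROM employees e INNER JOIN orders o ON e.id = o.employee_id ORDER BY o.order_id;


Joining employees.id = orders.employee_id:
  employee Pete (id=1) -> order Camera
  employee Xander (id=4) -> order Tablet
  employee Pete (id=1) -> order Monitor
  employee Pete (id=1) -> order Tablet
  employee Pete (id=1) -> order Keyboard
  employee Carol (id=3) -> order Monitor
  employee Frank (id=2) -> order Camera


7 rows:
Pete, Camera, 3
Xander, Tablet, 2
Pete, Monitor, 10
Pete, Tablet, 10
Pete, Keyboard, 5
Carol, Monitor, 6
Frank, Camera, 2


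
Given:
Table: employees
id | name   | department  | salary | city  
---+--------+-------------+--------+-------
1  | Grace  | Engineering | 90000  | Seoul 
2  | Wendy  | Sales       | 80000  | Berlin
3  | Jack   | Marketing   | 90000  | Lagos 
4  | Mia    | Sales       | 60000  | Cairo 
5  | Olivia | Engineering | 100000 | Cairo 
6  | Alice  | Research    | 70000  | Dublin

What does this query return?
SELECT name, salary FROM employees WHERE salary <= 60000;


Filtering: salary <= 60000
Matching: 1 rows

1 rows:
Mia, 60000


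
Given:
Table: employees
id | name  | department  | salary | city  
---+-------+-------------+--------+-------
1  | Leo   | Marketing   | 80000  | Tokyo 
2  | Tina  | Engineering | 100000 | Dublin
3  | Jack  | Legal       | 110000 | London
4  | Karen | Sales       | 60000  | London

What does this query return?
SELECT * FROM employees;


SELECT * returns all 4 rows with all columns

4 rows:
1, Leo, Marketing, 80000, Tokyo
2, Tina, Engineering, 100000, Dublin
3, Jack, Legal, 110000, London
4, Karen, Sales, 60000, London


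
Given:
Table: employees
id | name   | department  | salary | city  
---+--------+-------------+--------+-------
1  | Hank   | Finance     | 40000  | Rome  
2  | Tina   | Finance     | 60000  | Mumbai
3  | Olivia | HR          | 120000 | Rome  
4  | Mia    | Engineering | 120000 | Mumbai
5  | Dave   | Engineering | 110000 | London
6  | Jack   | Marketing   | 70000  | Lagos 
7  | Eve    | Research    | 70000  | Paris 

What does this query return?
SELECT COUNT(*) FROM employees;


COUNT(*) counts all rows

7


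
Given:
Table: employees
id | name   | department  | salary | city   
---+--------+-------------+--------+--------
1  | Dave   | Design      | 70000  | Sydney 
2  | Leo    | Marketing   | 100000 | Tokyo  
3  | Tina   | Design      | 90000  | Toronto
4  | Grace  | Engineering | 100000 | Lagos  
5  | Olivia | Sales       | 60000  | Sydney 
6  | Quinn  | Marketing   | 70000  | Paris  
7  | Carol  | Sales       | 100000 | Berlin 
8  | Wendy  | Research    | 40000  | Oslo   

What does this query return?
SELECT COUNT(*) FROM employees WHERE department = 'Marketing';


Counting rows where department = 'Marketing'
  Leo -> MATCH
  Quinn -> MATCH


2


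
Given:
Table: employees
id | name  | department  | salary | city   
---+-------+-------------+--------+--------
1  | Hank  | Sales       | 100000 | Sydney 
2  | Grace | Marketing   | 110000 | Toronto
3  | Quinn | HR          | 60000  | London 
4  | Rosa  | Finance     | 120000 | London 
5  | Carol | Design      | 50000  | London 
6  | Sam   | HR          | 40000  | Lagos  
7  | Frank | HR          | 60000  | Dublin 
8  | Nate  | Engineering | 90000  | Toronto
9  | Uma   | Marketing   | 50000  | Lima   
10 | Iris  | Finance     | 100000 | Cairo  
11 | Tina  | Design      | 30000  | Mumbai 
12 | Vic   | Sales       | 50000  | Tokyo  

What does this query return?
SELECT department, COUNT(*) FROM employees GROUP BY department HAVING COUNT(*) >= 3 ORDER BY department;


Groups with count >= 3:
  HR: 3 -> PASS
  Design: 2 -> filtered out
  Engineering: 1 -> filtered out
  Finance: 2 -> filtered out
  Marketing: 2 -> filtered out
  Sales: 2 -> filtered out


1 groups:
HR, 3


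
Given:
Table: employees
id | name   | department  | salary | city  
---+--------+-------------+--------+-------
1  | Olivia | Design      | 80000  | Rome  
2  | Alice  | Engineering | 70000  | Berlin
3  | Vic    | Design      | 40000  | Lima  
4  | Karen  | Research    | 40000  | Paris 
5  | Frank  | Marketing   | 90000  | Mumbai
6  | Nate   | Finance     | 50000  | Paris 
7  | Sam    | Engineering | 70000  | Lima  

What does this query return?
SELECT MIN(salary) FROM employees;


Salaries: 80000, 70000, 40000, 40000, 90000, 50000, 70000
MIN = 40000

40000


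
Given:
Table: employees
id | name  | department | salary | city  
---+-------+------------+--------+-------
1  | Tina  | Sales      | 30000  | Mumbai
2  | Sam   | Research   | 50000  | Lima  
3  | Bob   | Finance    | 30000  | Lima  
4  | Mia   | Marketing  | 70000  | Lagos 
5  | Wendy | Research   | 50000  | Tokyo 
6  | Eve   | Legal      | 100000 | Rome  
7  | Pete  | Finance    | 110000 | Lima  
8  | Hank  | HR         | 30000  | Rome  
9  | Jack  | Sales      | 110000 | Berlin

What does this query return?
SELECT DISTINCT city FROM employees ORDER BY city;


All 'city' values (row order): Mumbai, Lima, Lima, Lagos, Tokyo, Rome, Lima, Rome, Berlin
Removing duplicates leaves 6 unique value(s).

6 values:
Berlin
Lagos
Lima
Mumbai
Rome
Tokyo


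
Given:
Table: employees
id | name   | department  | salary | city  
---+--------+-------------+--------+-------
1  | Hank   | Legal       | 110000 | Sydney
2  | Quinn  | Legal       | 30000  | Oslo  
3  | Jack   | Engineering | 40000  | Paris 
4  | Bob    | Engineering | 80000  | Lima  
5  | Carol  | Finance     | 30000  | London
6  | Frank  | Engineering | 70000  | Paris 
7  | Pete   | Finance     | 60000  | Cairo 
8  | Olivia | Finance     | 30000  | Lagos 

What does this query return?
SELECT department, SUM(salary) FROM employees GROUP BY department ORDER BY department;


Summing salary within each department:
  Engineering: 40000 + 80000 + 70000 = 190000
  Finance: 30000 + 60000 + 30000 = 120000
  Legal: 110000 + 30000 = 140000


3 groups:
Engineering, 190000
Finance, 120000
Legal, 140000


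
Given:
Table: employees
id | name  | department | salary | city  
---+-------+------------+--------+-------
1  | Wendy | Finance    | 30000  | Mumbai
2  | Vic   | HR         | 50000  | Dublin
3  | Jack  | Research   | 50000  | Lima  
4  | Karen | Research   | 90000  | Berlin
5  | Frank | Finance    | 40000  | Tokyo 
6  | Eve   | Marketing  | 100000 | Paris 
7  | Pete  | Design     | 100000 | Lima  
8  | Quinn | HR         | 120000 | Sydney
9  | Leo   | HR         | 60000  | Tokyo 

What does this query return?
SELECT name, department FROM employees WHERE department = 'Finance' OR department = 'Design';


Filtering: department = 'Finance' OR 'Design'
Matching: 3 rows

3 rows:
Wendy, Finance
Frank, Finance
Pete, Design


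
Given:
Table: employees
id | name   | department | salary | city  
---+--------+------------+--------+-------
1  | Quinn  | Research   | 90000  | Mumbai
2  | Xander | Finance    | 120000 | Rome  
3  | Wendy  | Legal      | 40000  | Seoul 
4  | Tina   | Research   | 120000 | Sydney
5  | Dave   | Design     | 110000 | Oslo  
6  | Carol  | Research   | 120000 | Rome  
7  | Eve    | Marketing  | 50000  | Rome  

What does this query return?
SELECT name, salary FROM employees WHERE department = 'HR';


Filtering: department = 'HR'
Matching rows: 0

Empty result set (0 rows)


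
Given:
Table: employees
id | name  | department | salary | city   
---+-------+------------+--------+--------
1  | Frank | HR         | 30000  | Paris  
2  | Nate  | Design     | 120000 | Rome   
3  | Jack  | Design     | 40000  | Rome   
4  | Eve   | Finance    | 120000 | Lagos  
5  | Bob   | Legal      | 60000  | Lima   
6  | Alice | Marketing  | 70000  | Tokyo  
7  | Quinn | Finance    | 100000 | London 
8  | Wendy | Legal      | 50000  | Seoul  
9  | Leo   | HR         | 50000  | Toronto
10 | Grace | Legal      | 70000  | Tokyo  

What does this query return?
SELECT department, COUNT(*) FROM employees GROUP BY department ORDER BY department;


Assigning each row to its department group:
  Frank -> HR
  Nate -> Design
  Jack -> Design
  Eve -> Finance
  Bob -> Legal
  Alice -> Marketing
  Quinn -> Finance
  Wendy -> Legal
  Leo -> HR
  Grace -> Legal


5 groups:
Design, 2
Finance, 2
HR, 2
Legal, 3
Marketing, 1


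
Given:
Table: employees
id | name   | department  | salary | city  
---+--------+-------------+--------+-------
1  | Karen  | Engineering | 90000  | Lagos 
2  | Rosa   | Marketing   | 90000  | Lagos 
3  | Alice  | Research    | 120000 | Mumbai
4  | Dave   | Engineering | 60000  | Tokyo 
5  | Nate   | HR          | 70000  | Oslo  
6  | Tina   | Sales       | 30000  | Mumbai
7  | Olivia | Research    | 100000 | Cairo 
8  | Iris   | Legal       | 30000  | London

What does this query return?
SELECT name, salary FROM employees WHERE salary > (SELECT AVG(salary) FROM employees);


Subquery: AVG(salary) = 73750.0
Filtering: salary > 73750.0
  Karen (90000) -> MATCH
  Rosa (90000) -> MATCH
  Alice (120000) -> MATCH
  Olivia (100000) -> MATCH


4 rows:
Karen, 90000
Rosa, 90000
Alice, 120000
Olivia, 100000


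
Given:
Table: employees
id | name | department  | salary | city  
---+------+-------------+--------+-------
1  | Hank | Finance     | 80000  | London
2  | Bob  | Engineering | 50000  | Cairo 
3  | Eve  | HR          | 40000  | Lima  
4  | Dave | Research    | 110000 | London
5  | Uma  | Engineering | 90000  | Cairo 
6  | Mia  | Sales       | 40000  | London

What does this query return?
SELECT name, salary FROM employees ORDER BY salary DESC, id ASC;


Sorting by salary DESC, then id ASC for ties

6 rows:
Dave, 110000
Uma, 90000
Hank, 80000
Bob, 50000
Eve, 40000
Mia, 40000


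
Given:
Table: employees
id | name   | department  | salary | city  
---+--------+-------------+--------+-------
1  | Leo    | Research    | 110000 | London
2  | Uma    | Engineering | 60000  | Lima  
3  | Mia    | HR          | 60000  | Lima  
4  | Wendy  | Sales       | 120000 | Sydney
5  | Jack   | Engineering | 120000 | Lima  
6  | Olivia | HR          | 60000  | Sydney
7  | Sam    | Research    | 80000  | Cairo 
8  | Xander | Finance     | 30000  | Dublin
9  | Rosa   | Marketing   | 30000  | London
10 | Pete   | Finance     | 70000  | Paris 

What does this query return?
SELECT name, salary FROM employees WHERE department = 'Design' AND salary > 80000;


Filtering: department = 'Design' AND salary > 80000
Matching: 0 rows

Empty result set (0 rows)


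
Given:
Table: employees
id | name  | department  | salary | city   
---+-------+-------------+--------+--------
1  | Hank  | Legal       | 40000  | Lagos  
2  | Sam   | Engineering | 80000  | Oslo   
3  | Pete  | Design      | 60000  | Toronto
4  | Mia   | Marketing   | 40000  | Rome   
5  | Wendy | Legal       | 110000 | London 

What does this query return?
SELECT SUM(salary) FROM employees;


SUM(salary) = 40000 + 80000 + 60000 + 40000 + 110000 = 330000

330000


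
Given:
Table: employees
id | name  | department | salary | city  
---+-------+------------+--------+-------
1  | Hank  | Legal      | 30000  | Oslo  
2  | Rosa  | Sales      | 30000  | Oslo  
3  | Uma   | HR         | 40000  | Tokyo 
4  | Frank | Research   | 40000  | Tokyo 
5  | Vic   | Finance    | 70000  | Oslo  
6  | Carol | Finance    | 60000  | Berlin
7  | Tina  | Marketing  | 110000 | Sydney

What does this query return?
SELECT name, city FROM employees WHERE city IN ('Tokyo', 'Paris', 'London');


Filtering: city IN ('Tokyo', 'Paris', 'London')
Matching: 2 rows

2 rows:
Uma, Tokyo
Frank, Tokyo


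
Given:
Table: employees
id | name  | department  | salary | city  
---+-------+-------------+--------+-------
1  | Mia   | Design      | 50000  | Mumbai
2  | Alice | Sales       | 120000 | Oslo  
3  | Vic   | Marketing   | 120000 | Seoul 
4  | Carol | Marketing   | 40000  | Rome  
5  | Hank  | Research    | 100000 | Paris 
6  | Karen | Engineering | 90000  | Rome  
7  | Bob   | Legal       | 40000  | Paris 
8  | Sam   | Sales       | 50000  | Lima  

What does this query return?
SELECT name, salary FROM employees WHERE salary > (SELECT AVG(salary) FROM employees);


Subquery: AVG(salary) = 76250.0
Filtering: salary > 76250.0
  Alice (120000) -> MATCH
  Vic (120000) -> MATCH
  Hank (100000) -> MATCH
  Karen (90000) -> MATCH


4 rows:
Alice, 120000
Vic, 120000
Hank, 100000
Karen, 90000


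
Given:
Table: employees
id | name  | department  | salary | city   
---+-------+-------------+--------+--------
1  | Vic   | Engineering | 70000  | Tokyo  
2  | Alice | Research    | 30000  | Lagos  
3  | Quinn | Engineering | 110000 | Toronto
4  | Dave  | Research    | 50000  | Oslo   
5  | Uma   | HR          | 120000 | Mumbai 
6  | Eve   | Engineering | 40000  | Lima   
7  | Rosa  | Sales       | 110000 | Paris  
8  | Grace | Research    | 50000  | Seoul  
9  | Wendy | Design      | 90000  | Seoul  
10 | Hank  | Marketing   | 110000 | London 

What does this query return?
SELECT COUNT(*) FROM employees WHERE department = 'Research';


Counting rows where department = 'Research'
  Alice -> MATCH
  Dave -> MATCH
  Grace -> MATCH


3


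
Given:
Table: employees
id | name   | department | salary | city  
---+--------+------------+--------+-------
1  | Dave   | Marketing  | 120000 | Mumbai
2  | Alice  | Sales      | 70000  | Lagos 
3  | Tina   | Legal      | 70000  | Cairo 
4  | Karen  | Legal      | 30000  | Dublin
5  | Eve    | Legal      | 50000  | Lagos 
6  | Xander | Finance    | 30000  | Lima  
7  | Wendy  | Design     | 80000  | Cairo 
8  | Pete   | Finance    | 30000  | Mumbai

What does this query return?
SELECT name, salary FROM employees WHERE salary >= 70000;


Filtering: salary >= 70000
Matching: 4 rows

4 rows:
Dave, 120000
Alice, 70000
Tina, 70000
Wendy, 80000


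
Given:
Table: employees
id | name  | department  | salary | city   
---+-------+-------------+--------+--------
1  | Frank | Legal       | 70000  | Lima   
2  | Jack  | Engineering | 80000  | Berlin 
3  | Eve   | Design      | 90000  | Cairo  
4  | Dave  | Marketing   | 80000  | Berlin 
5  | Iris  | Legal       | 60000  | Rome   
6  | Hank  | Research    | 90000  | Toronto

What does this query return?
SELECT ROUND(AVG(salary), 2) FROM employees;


SUM(salary) = 470000
COUNT = 6
ROUND(AVG, 2) = ROUND(470000 / 6, 2) = 78333.33

78333.33


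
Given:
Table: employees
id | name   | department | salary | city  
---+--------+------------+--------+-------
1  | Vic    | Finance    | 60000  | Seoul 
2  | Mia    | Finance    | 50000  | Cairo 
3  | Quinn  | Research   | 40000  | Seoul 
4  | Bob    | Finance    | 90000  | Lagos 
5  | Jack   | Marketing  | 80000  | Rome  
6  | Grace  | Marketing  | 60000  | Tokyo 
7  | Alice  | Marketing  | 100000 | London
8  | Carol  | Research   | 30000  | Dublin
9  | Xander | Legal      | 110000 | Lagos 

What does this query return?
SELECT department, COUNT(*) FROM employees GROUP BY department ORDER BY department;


Assigning each row to its department group:
  Vic -> Finance
  Mia -> Finance
  Quinn -> Research
  Bob -> Finance
  Jack -> Marketing
  Grace -> Marketing
  Alice -> Marketing
  Carol -> Research
  Xander -> Legal


4 groups:
Finance, 3
Legal, 1
Marketing, 3
Research, 2
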